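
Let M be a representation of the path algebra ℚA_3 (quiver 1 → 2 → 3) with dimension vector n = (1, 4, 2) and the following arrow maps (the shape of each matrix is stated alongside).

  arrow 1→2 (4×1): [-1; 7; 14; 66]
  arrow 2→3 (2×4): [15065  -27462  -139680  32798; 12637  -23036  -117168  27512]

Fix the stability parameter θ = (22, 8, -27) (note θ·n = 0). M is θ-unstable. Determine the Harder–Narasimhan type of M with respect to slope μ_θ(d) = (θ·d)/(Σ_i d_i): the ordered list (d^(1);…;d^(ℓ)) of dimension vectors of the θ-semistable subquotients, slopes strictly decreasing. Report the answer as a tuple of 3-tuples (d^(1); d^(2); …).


Interval decomposition of M: I[1,3], I[2,2]^2, I[2,3].
HN type (ℓ=3): μ^(1)=8; μ^(2)=1; μ^(3)=-19/2

((0, 2, 0); (1, 1, 1); (0, 1, 1))


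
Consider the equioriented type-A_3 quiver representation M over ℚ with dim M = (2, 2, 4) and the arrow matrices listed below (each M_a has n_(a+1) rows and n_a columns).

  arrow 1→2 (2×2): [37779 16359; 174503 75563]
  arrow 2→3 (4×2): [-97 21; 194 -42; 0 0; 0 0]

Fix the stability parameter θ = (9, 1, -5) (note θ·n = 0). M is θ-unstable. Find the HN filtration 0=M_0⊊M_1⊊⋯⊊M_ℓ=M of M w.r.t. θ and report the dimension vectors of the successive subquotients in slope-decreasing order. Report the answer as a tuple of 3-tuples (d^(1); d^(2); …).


Interval decomposition of M: I[1,1], I[1,2], I[2,3], I[3,3]^3.
HN type (ℓ=4): μ^(1)=9; μ^(2)=5; μ^(3)=-2; μ^(4)=-5

((1, 0, 0); (1, 1, 0); (0, 1, 1); (0, 0, 3))


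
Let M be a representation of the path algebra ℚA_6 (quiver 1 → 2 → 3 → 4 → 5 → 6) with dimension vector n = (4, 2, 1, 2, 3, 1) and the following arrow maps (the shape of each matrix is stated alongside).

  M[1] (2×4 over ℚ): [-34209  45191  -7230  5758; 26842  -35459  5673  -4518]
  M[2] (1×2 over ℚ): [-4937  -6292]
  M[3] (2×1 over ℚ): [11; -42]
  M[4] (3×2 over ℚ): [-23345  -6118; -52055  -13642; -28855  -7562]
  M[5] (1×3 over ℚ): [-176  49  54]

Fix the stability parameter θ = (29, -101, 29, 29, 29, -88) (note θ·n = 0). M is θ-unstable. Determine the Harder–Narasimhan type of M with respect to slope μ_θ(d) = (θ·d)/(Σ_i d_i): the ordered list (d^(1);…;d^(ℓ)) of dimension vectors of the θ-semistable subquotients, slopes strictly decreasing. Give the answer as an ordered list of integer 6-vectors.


Barcode: M ≅ I[1,1]^2, I[1,2], I[1,6], I[4,4], I[5,5]^2. HN layers by μ_θ (3 steps, strictly decreasing):
  μ^(1)=29; μ^(2)=-1/4; μ^(3)=-36

((2, 0, 0, 1, 2, 0); (0, 0, 1, 1, 1, 1); (2, 2, 0, 0, 0, 0))


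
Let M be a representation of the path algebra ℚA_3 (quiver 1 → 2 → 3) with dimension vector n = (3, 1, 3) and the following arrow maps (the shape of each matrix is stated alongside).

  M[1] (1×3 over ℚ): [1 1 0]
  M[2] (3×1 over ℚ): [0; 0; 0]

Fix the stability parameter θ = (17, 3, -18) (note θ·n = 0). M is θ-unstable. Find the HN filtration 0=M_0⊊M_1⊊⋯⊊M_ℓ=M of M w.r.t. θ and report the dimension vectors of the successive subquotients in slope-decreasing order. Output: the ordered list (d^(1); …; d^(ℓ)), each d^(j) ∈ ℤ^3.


Interval decomposition of M: I[1,1]^2, I[1,2], I[3,3]^3.
HN type (ℓ=3): μ^(1)=17; μ^(2)=10; μ^(3)=-18

((2, 0, 0); (1, 1, 0); (0, 0, 3))


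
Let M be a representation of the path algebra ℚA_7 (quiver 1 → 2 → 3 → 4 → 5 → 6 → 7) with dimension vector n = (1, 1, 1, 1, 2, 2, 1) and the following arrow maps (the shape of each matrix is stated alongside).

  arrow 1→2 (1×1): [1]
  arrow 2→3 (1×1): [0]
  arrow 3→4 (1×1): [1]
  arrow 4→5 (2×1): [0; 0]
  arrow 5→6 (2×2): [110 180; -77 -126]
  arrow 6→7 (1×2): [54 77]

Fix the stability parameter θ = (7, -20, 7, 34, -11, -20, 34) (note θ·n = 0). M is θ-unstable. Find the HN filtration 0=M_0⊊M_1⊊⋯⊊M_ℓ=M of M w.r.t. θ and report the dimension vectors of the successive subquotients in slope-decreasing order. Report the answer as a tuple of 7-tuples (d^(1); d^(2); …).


Barcode: M ≅ I[1,2], I[3,4], I[5,5], I[5,7], I[6,6]. HN layers by μ_θ (6 steps, strictly decreasing):
  μ^(1)=34; μ^(2)=7; μ^(3)=-13/2; μ^(4)=-11; μ^(5)=-31/2; μ^(6)=-20

((0, 0, 0, 1, 0, 0, 1); (0, 0, 1, 0, 0, 0, 0); (1, 1, 0, 0, 0, 0, 0); (0, 0, 0, 0, 1, 0, 0); (0, 0, 0, 0, 1, 1, 0); (0, 0, 0, 0, 0, 1, 0))


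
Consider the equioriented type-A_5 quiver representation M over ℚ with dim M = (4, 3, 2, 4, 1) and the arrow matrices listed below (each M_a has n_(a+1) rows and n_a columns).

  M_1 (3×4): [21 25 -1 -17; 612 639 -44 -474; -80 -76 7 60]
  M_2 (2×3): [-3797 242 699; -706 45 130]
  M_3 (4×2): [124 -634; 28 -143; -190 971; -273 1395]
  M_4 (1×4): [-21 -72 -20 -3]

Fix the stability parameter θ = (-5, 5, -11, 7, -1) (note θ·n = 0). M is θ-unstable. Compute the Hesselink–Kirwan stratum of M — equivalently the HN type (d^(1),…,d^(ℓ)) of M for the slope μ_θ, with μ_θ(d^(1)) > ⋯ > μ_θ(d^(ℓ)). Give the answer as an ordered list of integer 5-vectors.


Interval decomposition of M: I[1,1], I[1,2], I[1,4], I[1,5], I[4,4]^2.
HN type (ℓ=5): μ^(1)=7; μ^(2)=5; μ^(3)=3; μ^(4)=-3; μ^(5)=-5

((0, 0, 0, 3, 0); (0, 1, 0, 0, 0); (0, 0, 0, 1, 1); (0, 2, 2, 0, 0); (4, 0, 0, 0, 0))


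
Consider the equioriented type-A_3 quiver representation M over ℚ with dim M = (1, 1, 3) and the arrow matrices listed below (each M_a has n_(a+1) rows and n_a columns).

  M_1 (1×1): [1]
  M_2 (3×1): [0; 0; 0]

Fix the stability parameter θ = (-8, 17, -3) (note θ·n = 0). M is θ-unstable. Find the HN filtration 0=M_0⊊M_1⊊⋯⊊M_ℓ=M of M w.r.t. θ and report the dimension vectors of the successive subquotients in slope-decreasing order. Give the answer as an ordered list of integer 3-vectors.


Barcode: M ≅ I[1,2], I[3,3]^3. HN layers by μ_θ (3 steps, strictly decreasing):
  μ^(1)=17; μ^(2)=-3; μ^(3)=-8

((0, 1, 0); (0, 0, 3); (1, 0, 0))


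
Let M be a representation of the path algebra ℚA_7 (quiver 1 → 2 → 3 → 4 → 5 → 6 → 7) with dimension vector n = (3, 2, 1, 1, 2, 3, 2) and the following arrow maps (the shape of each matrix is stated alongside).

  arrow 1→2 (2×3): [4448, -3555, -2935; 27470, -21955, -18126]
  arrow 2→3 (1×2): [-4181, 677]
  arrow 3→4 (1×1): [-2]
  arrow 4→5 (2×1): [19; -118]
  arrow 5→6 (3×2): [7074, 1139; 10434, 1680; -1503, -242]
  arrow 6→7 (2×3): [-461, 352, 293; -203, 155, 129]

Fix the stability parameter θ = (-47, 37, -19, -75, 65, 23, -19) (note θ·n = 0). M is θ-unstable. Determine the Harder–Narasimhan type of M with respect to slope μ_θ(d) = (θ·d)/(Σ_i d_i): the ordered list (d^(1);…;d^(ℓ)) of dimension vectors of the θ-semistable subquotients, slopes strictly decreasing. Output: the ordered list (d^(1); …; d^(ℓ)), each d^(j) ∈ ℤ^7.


Barcode: M ≅ I[1,1], I[1,2], I[1,7], I[5,6], I[6,7]. HN layers by μ_θ (6 steps, strictly decreasing):
  μ^(1)=44; μ^(2)=37; μ^(3)=23; μ^(4)=2; μ^(5)=-19; μ^(6)=-47

((0, 0, 0, 0, 1, 1, 0); (0, 1, 0, 0, 0, 0, 0); (0, 0, 0, 0, 1, 1, 1); (0, 0, 0, 0, 0, 1, 1); (0, 1, 1, 1, 0, 0, 0); (3, 0, 0, 0, 0, 0, 0))


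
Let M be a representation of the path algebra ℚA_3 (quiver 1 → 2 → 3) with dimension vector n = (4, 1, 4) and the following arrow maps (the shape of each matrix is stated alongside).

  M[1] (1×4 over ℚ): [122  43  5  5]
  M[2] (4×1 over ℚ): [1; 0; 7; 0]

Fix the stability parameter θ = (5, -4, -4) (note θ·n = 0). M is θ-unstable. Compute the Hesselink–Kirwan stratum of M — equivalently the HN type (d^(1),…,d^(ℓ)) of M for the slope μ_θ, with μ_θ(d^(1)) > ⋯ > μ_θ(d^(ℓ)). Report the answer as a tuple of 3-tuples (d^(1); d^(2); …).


Barcode: M ≅ I[1,1]^3, I[1,3], I[3,3]^3. HN layers by μ_θ (3 steps, strictly decreasing):
  μ^(1)=5; μ^(2)=-1; μ^(3)=-4

((3, 0, 0); (1, 1, 1); (0, 0, 3))


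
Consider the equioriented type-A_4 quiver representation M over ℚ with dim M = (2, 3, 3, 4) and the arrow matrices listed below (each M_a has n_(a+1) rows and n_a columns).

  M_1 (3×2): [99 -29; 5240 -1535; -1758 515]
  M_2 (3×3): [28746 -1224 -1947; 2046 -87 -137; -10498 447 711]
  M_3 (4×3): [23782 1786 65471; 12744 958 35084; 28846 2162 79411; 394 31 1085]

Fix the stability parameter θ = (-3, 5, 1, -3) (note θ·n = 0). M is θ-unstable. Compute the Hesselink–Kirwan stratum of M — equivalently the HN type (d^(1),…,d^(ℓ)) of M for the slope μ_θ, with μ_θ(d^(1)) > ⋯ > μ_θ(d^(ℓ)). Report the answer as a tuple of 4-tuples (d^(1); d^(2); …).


Via rank(M_{q-1}∘⋯∘M_p): M ≅ I[1,2], I[1,3], I[2,4], I[3,4], I[4,4]^2.
μ_θ-semistable layers: μ^(1)=5; μ^(2)=3; μ^(3)=1; μ^(4)=-1; μ^(5)=-3

((0, 1, 0, 0); (0, 1, 1, 0); (0, 1, 1, 1); (0, 0, 1, 1); (2, 0, 0, 2))


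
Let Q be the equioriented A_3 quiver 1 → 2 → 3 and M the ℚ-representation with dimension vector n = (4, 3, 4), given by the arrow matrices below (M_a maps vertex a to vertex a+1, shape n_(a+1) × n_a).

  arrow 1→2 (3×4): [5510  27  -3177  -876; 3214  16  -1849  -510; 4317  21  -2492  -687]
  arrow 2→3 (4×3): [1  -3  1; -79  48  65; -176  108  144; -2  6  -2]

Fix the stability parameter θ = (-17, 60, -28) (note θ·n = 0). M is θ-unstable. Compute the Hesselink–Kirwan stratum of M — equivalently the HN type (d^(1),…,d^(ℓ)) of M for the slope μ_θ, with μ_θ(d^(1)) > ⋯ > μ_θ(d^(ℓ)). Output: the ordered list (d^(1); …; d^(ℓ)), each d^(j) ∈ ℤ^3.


Barcode: M ≅ I[1,1], I[1,2], I[1,3]^2, I[3,3]^2. HN layers by μ_θ (4 steps, strictly decreasing):
  μ^(1)=60; μ^(2)=16; μ^(3)=-17; μ^(4)=-28

((0, 1, 0); (0, 2, 2); (4, 0, 0); (0, 0, 2))


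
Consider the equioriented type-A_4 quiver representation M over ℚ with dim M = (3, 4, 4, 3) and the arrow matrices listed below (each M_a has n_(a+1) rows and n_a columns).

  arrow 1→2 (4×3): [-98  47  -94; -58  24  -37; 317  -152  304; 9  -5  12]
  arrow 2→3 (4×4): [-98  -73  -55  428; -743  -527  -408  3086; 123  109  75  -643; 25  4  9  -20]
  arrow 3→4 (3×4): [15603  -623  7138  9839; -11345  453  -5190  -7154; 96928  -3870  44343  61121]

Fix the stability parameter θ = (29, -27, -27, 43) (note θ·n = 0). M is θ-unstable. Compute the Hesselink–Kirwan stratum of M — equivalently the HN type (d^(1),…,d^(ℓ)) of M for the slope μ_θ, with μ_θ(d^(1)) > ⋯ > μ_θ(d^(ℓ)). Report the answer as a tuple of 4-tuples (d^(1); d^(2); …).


Interval decomposition of M: I[1,3], I[1,4]^2, I[2,4].
HN type (ℓ=3): μ^(1)=43; μ^(2)=-25/3; μ^(3)=-27

((0, 0, 0, 3); (3, 3, 3, 0); (0, 1, 1, 0))


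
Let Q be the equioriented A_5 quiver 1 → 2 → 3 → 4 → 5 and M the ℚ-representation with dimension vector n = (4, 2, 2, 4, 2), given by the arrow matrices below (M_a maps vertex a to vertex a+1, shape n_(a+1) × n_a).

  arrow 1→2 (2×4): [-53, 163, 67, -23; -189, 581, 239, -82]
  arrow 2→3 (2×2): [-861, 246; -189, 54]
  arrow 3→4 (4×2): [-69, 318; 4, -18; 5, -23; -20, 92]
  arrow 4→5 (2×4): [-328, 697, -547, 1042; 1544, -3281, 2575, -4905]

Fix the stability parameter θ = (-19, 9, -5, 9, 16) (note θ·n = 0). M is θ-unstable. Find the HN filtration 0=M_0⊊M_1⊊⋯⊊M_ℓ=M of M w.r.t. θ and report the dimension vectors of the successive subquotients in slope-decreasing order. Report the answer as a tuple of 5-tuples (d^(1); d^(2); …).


Via rank(M_{q-1}∘⋯∘M_p): M ≅ I[1,1]^2, I[1,2], I[1,4], I[3,5], I[4,4], I[4,5].
μ_θ-semistable layers: μ^(1)=16; μ^(2)=9; μ^(3)=2; μ^(4)=-5; μ^(5)=-19

((0, 0, 0, 0, 2); (0, 1, 0, 4, 0); (0, 1, 1, 0, 0); (0, 0, 1, 0, 0); (4, 0, 0, 0, 0))


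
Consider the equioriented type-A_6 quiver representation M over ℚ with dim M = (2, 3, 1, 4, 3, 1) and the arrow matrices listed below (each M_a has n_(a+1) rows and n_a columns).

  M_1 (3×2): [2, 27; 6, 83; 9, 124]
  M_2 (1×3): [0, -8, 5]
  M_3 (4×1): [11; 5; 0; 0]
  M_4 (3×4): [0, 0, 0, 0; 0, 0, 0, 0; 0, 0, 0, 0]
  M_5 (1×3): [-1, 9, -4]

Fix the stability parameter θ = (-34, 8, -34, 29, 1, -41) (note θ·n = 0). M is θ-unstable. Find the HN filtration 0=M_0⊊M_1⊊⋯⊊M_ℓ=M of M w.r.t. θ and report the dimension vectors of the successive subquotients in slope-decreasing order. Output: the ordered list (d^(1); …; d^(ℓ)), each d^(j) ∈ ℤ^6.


Interval decomposition of M: I[1,2], I[1,4], I[2,2], I[4,4]^3, I[5,5]^2, I[5,6].
HN type (ℓ=6): μ^(1)=29; μ^(2)=8; μ^(3)=1; μ^(4)=-13; μ^(5)=-20; μ^(6)=-34

((0, 0, 0, 4, 0, 0); (0, 2, 0, 0, 0, 0); (0, 0, 0, 0, 2, 0); (0, 1, 1, 0, 0, 0); (0, 0, 0, 0, 1, 1); (2, 0, 0, 0, 0, 0))


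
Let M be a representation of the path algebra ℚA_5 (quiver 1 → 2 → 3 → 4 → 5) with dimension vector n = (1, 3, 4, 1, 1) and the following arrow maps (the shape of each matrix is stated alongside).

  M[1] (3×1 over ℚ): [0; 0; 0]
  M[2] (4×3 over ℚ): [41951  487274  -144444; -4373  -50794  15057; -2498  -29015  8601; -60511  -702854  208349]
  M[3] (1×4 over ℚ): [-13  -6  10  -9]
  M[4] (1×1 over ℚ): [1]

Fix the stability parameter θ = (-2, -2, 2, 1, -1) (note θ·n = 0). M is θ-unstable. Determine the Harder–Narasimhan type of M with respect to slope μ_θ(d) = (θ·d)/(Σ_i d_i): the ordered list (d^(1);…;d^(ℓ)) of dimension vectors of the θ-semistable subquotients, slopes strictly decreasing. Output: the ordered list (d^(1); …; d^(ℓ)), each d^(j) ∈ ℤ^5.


Interval decomposition of M: I[1,1], I[2,3]^2, I[2,5], I[3,3].
HN type (ℓ=3): μ^(1)=2; μ^(2)=2/3; μ^(3)=-2

((0, 0, 3, 0, 0); (0, 0, 1, 1, 1); (1, 3, 0, 0, 0))


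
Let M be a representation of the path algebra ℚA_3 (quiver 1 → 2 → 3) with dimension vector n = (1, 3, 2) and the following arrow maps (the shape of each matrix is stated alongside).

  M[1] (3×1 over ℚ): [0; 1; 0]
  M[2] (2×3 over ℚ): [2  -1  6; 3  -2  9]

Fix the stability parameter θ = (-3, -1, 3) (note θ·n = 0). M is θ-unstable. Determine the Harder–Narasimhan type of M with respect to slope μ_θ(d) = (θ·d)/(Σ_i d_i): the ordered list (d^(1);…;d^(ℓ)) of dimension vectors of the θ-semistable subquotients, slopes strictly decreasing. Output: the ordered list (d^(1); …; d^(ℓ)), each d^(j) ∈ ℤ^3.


Interval decomposition of M: I[1,3], I[2,2], I[2,3].
HN type (ℓ=3): μ^(1)=3; μ^(2)=-1; μ^(3)=-3

((0, 0, 2); (0, 3, 0); (1, 0, 0))


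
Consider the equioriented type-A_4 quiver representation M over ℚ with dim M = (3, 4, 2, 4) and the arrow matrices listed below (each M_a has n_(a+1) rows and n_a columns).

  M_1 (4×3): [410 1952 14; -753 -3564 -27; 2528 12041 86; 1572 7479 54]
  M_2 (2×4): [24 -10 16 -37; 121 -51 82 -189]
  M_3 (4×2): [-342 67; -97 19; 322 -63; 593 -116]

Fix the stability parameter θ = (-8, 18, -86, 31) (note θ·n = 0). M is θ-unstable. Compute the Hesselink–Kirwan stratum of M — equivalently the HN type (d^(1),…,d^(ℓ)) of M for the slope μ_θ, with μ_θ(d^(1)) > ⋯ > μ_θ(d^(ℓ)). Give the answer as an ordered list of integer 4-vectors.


Via rank(M_{q-1}∘⋯∘M_p): M ≅ I[1,1], I[1,4]^2, I[2,2]^2, I[4,4]^2.
μ_θ-semistable layers: μ^(1)=31; μ^(2)=18; μ^(3)=-8; μ^(4)=-76/3

((0, 0, 0, 4); (0, 2, 0, 0); (1, 0, 0, 0); (2, 2, 2, 0))


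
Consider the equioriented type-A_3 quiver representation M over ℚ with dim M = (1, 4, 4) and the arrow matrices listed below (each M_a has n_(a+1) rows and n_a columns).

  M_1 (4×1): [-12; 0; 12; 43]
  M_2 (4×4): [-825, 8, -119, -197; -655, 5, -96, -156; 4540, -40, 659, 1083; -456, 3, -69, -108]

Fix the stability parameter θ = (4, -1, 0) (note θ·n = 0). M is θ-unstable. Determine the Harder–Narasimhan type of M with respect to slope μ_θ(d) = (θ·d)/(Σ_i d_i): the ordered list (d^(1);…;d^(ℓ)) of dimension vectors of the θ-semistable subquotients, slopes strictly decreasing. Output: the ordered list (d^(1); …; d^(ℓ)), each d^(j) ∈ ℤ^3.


Via rank(M_{q-1}∘⋯∘M_p): M ≅ I[1,3], I[2,3]^3.
μ_θ-semistable layers: μ^(1)=1; μ^(2)=0; μ^(3)=-1

((1, 1, 1); (0, 0, 3); (0, 3, 0))


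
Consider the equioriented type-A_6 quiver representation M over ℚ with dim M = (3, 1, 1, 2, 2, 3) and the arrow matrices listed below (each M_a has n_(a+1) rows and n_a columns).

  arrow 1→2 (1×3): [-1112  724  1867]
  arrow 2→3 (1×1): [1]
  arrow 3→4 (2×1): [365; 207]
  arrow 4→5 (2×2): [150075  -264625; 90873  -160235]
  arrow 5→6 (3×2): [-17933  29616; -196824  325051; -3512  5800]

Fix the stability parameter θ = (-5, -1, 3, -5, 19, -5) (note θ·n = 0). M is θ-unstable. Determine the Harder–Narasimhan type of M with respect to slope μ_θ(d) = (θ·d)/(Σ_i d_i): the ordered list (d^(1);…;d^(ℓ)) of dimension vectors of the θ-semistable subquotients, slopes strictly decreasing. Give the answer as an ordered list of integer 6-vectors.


Via rank(M_{q-1}∘⋯∘M_p): M ≅ I[1,1]^2, I[1,4], I[4,6], I[5,6], I[6,6].
μ_θ-semistable layers: μ^(1)=7; μ^(2)=-1; μ^(3)=-5

((0, 0, 0, 0, 2, 2); (0, 1, 1, 1, 0, 0); (3, 0, 0, 1, 0, 1))


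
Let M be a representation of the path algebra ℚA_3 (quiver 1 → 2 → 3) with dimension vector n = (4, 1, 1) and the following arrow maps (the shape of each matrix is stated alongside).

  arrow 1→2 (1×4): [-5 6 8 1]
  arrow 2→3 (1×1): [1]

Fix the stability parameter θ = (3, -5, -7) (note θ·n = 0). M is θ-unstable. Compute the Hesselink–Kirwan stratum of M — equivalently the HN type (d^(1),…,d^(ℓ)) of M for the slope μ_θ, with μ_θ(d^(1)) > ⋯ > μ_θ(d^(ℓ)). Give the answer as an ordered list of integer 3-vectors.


Barcode: M ≅ I[1,1]^3, I[1,3]. HN layers by μ_θ (2 steps, strictly decreasing):
  μ^(1)=3; μ^(2)=-3

((3, 0, 0); (1, 1, 1))


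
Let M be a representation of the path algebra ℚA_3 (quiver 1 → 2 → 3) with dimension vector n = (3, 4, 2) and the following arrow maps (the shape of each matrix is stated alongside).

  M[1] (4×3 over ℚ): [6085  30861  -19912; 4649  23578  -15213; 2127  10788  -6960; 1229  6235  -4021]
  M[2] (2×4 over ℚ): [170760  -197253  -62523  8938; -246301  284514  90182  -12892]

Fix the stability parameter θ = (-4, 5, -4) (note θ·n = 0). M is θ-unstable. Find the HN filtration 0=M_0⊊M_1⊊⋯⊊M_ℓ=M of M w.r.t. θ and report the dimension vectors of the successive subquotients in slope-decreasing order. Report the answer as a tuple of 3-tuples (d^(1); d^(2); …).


Interval decomposition of M: I[1,2], I[1,3]^2, I[2,2].
HN type (ℓ=3): μ^(1)=5; μ^(2)=1/2; μ^(3)=-4

((0, 2, 0); (0, 2, 2); (3, 0, 0))


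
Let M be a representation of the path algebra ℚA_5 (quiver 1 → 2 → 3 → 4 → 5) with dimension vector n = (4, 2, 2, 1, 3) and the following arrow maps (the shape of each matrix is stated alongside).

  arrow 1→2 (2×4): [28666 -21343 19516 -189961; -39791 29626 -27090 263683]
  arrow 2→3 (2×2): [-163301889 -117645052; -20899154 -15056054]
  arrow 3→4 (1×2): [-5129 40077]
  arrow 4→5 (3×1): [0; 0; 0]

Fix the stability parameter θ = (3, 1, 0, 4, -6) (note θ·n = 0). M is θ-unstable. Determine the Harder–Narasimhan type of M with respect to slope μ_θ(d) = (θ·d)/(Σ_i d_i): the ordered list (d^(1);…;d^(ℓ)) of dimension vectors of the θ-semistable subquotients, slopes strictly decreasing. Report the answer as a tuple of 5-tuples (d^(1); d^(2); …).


Barcode: M ≅ I[1,1]^2, I[1,3], I[1,4], I[5,5]^3. HN layers by μ_θ (4 steps, strictly decreasing):
  μ^(1)=4; μ^(2)=3; μ^(3)=4/3; μ^(4)=-6

((0, 0, 0, 1, 0); (2, 0, 0, 0, 0); (2, 2, 2, 0, 0); (0, 0, 0, 0, 3))


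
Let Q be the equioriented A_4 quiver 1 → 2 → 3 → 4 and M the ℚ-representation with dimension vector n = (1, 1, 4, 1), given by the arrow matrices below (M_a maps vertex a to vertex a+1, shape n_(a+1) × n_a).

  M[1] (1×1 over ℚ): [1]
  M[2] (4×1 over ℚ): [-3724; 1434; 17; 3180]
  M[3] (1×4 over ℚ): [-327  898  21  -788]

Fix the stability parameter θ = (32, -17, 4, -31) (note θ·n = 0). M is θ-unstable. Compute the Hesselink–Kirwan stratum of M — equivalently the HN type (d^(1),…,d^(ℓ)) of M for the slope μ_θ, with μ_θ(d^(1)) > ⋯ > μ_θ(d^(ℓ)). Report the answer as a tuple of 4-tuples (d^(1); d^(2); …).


Interval decomposition of M: I[1,4], I[3,3]^3.
HN type (ℓ=2): μ^(1)=4; μ^(2)=-3

((0, 0, 3, 0); (1, 1, 1, 1))


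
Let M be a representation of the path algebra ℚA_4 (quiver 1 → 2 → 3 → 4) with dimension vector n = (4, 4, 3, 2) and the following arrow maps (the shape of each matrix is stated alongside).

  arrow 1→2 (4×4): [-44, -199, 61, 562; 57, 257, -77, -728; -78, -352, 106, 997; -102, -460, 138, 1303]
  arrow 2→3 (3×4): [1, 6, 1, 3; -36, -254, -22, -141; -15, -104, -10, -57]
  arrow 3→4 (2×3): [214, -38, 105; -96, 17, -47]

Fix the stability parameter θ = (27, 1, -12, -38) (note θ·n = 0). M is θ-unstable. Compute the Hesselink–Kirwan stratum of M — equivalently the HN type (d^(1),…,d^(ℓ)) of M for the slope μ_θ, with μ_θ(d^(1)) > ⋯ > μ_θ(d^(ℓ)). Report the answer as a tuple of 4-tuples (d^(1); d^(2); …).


Barcode: M ≅ I[1,1], I[1,2], I[1,4]^2, I[2,3]. HN layers by μ_θ (3 steps, strictly decreasing):
  μ^(1)=27; μ^(2)=14; μ^(3)=-11/2

((1, 0, 0, 0); (1, 1, 0, 0); (2, 3, 3, 2))


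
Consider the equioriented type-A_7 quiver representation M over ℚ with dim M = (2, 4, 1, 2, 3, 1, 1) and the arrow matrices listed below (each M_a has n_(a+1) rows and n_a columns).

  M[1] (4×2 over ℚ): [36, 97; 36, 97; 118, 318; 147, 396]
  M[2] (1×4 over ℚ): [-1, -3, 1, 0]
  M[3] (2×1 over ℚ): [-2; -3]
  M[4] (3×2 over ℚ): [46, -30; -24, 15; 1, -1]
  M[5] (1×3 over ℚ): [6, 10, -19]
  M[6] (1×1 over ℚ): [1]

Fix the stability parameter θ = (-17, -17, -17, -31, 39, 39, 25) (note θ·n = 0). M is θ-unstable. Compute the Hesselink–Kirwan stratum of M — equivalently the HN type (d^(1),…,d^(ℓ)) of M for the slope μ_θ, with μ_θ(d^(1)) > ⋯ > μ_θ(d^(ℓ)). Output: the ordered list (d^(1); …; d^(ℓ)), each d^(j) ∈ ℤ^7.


Barcode: M ≅ I[1,2], I[1,7], I[2,2]^2, I[4,5], I[5,5]. HN layers by μ_θ (5 steps, strictly decreasing):
  μ^(1)=39; μ^(2)=103/3; μ^(3)=-17; μ^(4)=-41/2; μ^(5)=-31

((0, 0, 0, 0, 2, 0, 0); (0, 0, 0, 0, 1, 1, 1); (1, 3, 0, 0, 0, 0, 0); (1, 1, 1, 1, 0, 0, 0); (0, 0, 0, 1, 0, 0, 0))


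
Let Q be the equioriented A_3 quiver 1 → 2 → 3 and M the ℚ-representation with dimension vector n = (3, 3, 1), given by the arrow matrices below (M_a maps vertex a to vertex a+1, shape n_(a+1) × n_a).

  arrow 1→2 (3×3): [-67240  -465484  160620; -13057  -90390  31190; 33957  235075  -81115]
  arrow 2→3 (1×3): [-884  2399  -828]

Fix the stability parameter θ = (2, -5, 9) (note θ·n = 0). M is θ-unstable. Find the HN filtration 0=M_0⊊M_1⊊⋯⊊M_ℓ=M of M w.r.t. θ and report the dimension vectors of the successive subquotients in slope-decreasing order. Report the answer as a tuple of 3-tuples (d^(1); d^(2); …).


Barcode: M ≅ I[1,1], I[1,2], I[1,3], I[2,2]. HN layers by μ_θ (4 steps, strictly decreasing):
  μ^(1)=9; μ^(2)=2; μ^(3)=-3/2; μ^(4)=-5

((0, 0, 1); (1, 0, 0); (2, 2, 0); (0, 1, 0))


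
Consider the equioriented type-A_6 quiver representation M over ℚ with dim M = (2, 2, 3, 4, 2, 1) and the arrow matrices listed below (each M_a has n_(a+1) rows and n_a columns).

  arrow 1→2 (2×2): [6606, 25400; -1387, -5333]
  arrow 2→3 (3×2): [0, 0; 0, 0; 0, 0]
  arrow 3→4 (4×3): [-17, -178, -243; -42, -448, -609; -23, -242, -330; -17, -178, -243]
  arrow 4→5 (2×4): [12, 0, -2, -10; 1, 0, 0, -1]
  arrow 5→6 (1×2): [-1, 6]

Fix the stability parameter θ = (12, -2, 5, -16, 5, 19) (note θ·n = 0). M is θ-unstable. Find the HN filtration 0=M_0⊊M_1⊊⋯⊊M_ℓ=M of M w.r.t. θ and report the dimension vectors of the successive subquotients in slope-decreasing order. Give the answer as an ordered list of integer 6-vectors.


Via rank(M_{q-1}∘⋯∘M_p): M ≅ I[1,2]^2, I[3,3], I[3,4], I[3,6], I[4,4], I[4,5].
μ_θ-semistable layers: μ^(1)=19; μ^(2)=5; μ^(3)=-11/2; μ^(4)=-16

((0, 0, 0, 0, 0, 1); (2, 2, 1, 0, 2, 0); (0, 0, 2, 2, 0, 0); (0, 0, 0, 2, 0, 0))


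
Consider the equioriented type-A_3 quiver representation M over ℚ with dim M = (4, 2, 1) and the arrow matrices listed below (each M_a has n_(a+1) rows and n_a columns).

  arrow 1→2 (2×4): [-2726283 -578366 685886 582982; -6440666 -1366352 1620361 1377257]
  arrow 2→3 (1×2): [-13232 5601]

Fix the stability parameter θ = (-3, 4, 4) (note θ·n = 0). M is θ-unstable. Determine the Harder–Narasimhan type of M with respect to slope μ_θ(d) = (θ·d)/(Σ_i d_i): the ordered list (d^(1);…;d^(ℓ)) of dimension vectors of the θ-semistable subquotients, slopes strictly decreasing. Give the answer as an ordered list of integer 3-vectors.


Via rank(M_{q-1}∘⋯∘M_p): M ≅ I[1,1]^2, I[1,2], I[1,3].
μ_θ-semistable layers: μ^(1)=4; μ^(2)=-3

((0, 2, 1); (4, 0, 0))


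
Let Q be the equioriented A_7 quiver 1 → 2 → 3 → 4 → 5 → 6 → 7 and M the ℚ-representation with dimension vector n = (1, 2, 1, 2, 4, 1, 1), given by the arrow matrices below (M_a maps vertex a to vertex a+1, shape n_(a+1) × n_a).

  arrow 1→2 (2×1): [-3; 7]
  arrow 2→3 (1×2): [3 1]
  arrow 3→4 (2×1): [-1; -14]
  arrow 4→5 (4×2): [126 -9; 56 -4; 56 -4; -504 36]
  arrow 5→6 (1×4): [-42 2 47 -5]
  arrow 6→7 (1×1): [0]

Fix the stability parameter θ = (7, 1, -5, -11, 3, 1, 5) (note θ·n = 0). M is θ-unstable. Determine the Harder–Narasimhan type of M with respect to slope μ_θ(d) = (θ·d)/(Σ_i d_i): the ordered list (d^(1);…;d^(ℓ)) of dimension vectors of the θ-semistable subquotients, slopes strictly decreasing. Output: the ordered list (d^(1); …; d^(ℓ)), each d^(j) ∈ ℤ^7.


Barcode: M ≅ I[1,4], I[2,2], I[4,6], I[5,5]^3, I[7,7]. HN layers by μ_θ (6 steps, strictly decreasing):
  μ^(1)=5; μ^(2)=3; μ^(3)=2; μ^(4)=1; μ^(5)=-2; μ^(6)=-11

((0, 0, 0, 0, 0, 0, 1); (0, 0, 0, 0, 3, 0, 0); (0, 0, 0, 0, 1, 1, 0); (0, 1, 0, 0, 0, 0, 0); (1, 1, 1, 1, 0, 0, 0); (0, 0, 0, 1, 0, 0, 0))


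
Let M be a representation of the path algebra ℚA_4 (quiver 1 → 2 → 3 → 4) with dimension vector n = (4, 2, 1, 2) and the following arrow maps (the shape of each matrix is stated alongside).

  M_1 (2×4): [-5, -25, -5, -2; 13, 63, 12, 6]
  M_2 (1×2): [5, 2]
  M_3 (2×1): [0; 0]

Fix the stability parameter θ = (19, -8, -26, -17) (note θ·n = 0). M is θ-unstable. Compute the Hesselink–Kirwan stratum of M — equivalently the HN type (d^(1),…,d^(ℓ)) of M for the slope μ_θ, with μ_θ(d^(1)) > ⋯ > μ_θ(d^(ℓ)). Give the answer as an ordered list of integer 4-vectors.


Via rank(M_{q-1}∘⋯∘M_p): M ≅ I[1,1]^2, I[1,2], I[1,3], I[4,4]^2.
μ_θ-semistable layers: μ^(1)=19; μ^(2)=11/2; μ^(3)=-5; μ^(4)=-17

((2, 0, 0, 0); (1, 1, 0, 0); (1, 1, 1, 0); (0, 0, 0, 2))


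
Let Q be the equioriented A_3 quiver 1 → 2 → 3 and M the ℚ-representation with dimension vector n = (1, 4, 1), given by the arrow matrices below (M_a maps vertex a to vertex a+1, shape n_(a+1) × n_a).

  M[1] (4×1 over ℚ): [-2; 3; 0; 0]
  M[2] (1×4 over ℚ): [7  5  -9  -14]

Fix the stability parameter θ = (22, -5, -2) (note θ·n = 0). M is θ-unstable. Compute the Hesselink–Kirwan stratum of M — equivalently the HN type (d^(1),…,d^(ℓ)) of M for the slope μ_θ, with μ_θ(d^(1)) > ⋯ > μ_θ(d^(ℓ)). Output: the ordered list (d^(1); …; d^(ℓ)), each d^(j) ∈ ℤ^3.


Interval decomposition of M: I[1,3], I[2,2]^3.
HN type (ℓ=2): μ^(1)=5; μ^(2)=-5

((1, 1, 1); (0, 3, 0))


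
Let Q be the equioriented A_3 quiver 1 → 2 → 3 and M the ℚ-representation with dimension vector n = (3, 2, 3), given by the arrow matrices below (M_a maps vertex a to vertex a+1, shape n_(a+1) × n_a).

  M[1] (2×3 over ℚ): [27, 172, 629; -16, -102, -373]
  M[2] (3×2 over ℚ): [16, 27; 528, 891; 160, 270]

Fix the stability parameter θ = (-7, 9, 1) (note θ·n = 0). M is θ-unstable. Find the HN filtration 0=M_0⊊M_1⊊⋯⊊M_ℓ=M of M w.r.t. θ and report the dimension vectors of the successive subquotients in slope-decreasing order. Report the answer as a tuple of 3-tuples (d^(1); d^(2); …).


Interval decomposition of M: I[1,1], I[1,2], I[1,3], I[3,3]^2.
HN type (ℓ=4): μ^(1)=9; μ^(2)=5; μ^(3)=1; μ^(4)=-7

((0, 1, 0); (0, 1, 1); (0, 0, 2); (3, 0, 0))


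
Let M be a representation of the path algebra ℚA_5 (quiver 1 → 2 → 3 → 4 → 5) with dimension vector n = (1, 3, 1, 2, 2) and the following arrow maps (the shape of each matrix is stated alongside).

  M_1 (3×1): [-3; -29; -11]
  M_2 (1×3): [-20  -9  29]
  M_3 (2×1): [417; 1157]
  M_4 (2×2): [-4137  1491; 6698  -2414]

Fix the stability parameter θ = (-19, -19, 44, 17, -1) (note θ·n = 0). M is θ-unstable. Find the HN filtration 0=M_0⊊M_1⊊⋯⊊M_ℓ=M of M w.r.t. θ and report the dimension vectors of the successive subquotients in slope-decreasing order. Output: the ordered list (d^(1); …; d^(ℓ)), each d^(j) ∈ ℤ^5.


Interval decomposition of M: I[1,5], I[2,2]^2, I[4,4], I[5,5].
HN type (ℓ=4): μ^(1)=20; μ^(2)=17; μ^(3)=-1; μ^(4)=-19

((0, 0, 1, 1, 1); (0, 0, 0, 1, 0); (0, 0, 0, 0, 1); (1, 3, 0, 0, 0))


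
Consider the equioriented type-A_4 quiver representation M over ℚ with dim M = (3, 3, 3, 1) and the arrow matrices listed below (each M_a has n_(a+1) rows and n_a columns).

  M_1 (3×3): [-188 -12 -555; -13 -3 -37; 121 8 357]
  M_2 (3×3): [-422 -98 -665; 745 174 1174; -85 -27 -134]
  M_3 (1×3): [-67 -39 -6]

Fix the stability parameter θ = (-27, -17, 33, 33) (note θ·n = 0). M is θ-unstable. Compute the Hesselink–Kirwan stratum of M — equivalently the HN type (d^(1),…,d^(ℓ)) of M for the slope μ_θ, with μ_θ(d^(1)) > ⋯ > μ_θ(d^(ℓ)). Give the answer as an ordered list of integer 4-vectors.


Interval decomposition of M: I[1,3]^2, I[1,4].
HN type (ℓ=3): μ^(1)=33; μ^(2)=-17; μ^(3)=-27

((0, 0, 3, 1); (0, 3, 0, 0); (3, 0, 0, 0))


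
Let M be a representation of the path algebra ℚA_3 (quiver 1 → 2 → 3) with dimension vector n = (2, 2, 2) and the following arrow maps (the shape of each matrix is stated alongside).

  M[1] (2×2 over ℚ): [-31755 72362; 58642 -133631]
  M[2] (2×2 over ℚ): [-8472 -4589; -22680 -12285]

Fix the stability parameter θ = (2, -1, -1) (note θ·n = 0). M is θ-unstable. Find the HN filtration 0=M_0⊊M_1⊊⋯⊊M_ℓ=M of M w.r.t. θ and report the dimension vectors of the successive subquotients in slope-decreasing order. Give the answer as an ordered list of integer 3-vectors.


Barcode: M ≅ I[1,2], I[1,3], I[3,3]. HN layers by μ_θ (3 steps, strictly decreasing):
  μ^(1)=1/2; μ^(2)=0; μ^(3)=-1

((1, 1, 0); (1, 1, 1); (0, 0, 1))


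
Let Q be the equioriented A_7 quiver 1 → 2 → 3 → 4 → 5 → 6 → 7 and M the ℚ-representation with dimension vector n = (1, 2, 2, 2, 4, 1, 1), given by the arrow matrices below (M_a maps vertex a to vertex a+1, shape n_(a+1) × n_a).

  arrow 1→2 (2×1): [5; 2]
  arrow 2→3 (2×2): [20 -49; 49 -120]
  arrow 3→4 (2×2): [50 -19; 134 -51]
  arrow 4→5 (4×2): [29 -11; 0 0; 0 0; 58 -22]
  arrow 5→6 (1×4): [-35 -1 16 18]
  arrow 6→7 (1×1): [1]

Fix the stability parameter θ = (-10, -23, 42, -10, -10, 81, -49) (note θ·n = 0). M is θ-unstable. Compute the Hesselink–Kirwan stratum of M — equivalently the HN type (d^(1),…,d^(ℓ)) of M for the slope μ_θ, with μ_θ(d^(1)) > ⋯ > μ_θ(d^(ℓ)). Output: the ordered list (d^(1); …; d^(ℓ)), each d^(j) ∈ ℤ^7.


Via rank(M_{q-1}∘⋯∘M_p): M ≅ I[1,7], I[2,4], I[5,5]^3.
μ_θ-semistable layers: μ^(1)=16; μ^(2)=22/3; μ^(3)=-10; μ^(4)=-33/2; μ^(5)=-23

((0, 0, 1, 1, 0, 1, 1); (0, 0, 1, 1, 1, 0, 0); (0, 0, 0, 0, 3, 0, 0); (1, 1, 0, 0, 0, 0, 0); (0, 1, 0, 0, 0, 0, 0))


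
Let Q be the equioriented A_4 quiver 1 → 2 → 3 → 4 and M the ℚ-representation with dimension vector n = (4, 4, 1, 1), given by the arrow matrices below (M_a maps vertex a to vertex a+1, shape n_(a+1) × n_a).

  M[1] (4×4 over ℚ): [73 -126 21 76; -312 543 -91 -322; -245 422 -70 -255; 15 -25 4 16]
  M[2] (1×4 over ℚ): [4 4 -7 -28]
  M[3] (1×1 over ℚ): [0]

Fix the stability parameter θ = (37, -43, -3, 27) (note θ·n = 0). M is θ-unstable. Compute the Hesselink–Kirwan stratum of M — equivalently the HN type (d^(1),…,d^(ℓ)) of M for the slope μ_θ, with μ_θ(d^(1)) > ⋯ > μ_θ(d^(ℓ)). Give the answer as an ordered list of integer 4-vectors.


Barcode: M ≅ I[1,1], I[1,2]^2, I[1,3], I[2,2], I[4,4]. HN layers by μ_θ (4 steps, strictly decreasing):
  μ^(1)=37; μ^(2)=27; μ^(3)=-3; μ^(4)=-43

((1, 0, 0, 0); (0, 0, 0, 1); (3, 3, 1, 0); (0, 1, 0, 0))


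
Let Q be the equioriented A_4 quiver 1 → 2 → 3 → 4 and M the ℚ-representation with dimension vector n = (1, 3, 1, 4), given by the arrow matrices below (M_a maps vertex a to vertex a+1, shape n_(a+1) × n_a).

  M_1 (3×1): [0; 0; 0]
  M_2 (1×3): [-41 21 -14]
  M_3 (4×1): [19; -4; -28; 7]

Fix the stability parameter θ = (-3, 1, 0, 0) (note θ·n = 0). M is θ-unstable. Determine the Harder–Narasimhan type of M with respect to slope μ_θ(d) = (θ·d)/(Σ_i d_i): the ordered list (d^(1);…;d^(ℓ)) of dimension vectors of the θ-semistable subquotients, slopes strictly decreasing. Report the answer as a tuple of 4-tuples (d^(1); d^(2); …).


Interval decomposition of M: I[1,1], I[2,2]^2, I[2,4], I[4,4]^3.
HN type (ℓ=4): μ^(1)=1; μ^(2)=1/3; μ^(3)=0; μ^(4)=-3

((0, 2, 0, 0); (0, 1, 1, 1); (0, 0, 0, 3); (1, 0, 0, 0))


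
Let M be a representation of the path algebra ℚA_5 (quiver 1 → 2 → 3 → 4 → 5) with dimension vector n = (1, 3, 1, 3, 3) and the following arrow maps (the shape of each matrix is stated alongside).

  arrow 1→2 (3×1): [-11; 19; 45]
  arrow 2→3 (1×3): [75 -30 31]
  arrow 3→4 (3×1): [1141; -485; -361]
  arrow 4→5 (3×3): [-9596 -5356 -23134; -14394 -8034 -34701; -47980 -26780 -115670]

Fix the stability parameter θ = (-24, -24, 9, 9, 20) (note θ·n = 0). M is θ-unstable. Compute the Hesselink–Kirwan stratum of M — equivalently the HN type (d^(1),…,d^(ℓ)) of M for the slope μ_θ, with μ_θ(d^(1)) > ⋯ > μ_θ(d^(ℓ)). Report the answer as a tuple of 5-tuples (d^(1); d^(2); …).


Via rank(M_{q-1}∘⋯∘M_p): M ≅ I[1,2], I[2,2], I[2,5], I[4,4]^2, I[5,5]^2.
μ_θ-semistable layers: μ^(1)=20; μ^(2)=9; μ^(3)=-24

((0, 0, 0, 0, 3); (0, 0, 1, 3, 0); (1, 3, 0, 0, 0))


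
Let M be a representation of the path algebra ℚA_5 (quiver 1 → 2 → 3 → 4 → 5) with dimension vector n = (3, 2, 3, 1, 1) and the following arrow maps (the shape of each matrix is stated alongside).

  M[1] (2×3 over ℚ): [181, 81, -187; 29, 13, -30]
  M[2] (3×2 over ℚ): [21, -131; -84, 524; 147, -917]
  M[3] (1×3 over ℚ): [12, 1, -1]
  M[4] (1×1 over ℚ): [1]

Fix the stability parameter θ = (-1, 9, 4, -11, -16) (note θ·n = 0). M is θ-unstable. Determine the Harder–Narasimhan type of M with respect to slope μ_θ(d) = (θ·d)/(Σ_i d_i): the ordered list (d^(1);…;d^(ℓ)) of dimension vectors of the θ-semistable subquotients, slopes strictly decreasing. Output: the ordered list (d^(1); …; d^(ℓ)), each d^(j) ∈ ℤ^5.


Via rank(M_{q-1}∘⋯∘M_p): M ≅ I[1,1], I[1,2], I[1,5], I[3,3]^2.
μ_θ-semistable layers: μ^(1)=9; μ^(2)=4; μ^(3)=-1; μ^(4)=-3

((0, 1, 0, 0, 0); (0, 0, 2, 0, 0); (2, 0, 0, 0, 0); (1, 1, 1, 1, 1))


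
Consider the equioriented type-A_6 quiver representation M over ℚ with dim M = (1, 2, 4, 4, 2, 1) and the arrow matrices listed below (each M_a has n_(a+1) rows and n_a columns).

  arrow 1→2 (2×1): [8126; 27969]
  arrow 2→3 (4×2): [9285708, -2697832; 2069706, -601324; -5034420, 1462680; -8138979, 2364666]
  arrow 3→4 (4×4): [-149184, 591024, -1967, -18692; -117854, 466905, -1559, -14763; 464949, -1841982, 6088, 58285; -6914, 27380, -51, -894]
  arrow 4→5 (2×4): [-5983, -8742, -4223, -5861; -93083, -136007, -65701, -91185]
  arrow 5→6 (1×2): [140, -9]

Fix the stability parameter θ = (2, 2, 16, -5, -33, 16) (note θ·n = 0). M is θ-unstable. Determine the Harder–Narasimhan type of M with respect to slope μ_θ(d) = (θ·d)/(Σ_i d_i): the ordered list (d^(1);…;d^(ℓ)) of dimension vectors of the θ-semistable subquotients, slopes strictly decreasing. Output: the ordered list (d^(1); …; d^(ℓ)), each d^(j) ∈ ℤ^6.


Barcode: M ≅ I[1,2], I[2,5], I[3,3], I[3,4], I[3,6], I[4,4]. HN layers by μ_θ (5 steps, strictly decreasing):
  μ^(1)=16; μ^(2)=11/2; μ^(3)=2; μ^(4)=-5; μ^(5)=-22/3

((0, 0, 1, 0, 0, 1); (0, 0, 1, 1, 0, 0); (1, 1, 0, 0, 0, 0); (0, 1, 1, 2, 1, 0); (0, 0, 1, 1, 1, 0))


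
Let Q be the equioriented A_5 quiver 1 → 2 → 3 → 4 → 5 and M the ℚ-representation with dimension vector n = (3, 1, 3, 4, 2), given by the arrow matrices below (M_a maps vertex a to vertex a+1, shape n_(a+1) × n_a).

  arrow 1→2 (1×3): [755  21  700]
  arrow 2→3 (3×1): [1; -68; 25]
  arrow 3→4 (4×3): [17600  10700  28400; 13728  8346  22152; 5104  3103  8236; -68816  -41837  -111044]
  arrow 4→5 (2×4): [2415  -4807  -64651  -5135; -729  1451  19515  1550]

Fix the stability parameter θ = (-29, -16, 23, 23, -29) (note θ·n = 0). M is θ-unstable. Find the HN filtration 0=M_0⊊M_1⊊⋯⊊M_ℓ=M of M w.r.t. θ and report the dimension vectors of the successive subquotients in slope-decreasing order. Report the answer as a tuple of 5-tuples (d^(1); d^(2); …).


Barcode: M ≅ I[1,1]^2, I[1,3], I[3,3], I[3,5], I[4,4]^2, I[4,5]. HN layers by μ_θ (5 steps, strictly decreasing):
  μ^(1)=23; μ^(2)=17/3; μ^(3)=-3; μ^(4)=-16; μ^(5)=-29

((0, 0, 2, 2, 0); (0, 0, 1, 1, 1); (0, 0, 0, 1, 1); (0, 1, 0, 0, 0); (3, 0, 0, 0, 0))


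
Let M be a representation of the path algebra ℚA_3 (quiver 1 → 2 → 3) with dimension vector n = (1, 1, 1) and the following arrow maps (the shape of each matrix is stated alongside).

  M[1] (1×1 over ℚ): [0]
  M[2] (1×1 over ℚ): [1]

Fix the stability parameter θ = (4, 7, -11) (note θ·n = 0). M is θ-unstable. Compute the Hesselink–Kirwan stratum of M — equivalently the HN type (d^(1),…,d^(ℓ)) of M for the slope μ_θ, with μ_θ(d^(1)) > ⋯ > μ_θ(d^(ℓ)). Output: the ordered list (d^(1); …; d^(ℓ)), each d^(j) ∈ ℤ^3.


Barcode: M ≅ I[1,1], I[2,3]. HN layers by μ_θ (2 steps, strictly decreasing):
  μ^(1)=4; μ^(2)=-2

((1, 0, 0); (0, 1, 1))


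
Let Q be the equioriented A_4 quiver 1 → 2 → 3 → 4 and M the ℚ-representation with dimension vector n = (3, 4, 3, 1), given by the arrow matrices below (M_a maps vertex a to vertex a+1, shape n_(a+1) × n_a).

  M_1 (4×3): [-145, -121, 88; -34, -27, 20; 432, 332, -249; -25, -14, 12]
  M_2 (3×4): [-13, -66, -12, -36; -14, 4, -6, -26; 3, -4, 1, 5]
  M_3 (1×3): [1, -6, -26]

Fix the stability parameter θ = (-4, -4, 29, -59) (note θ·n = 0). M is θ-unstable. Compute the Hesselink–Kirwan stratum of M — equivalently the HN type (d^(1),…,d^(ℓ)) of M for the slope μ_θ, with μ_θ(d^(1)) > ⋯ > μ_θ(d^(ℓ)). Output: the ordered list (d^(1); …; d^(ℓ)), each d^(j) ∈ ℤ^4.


Via rank(M_{q-1}∘⋯∘M_p): M ≅ I[1,2], I[1,3], I[1,4], I[2,3].
μ_θ-semistable layers: μ^(1)=29; μ^(2)=-4; μ^(3)=-19/2

((0, 0, 2, 0); (2, 3, 0, 0); (1, 1, 1, 1))


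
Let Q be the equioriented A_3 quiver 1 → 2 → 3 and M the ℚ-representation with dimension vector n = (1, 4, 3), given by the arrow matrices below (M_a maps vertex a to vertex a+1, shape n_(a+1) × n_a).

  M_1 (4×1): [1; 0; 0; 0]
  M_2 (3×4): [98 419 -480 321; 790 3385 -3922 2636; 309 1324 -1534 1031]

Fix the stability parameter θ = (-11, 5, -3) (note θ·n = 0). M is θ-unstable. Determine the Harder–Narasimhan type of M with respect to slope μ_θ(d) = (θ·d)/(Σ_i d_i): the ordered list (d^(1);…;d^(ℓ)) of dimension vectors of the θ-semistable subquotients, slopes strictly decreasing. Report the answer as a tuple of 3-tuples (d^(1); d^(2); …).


Via rank(M_{q-1}∘⋯∘M_p): M ≅ I[1,3], I[2,2], I[2,3]^2.
μ_θ-semistable layers: μ^(1)=5; μ^(2)=1; μ^(3)=-11

((0, 1, 0); (0, 3, 3); (1, 0, 0))


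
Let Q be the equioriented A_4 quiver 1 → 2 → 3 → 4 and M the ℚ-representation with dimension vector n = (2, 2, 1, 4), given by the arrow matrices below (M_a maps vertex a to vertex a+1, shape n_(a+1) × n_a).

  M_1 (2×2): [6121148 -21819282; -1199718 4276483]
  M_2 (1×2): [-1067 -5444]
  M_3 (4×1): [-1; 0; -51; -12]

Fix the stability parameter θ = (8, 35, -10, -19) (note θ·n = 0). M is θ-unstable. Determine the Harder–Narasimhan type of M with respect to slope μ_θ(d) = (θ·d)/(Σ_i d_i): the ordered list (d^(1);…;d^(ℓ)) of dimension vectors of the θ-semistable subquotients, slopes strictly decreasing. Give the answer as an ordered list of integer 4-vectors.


Via rank(M_{q-1}∘⋯∘M_p): M ≅ I[1,2], I[1,4], I[4,4]^3.
μ_θ-semistable layers: μ^(1)=35; μ^(2)=8; μ^(3)=7/2; μ^(4)=-19

((0, 1, 0, 0); (1, 0, 0, 0); (1, 1, 1, 1); (0, 0, 0, 3))
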